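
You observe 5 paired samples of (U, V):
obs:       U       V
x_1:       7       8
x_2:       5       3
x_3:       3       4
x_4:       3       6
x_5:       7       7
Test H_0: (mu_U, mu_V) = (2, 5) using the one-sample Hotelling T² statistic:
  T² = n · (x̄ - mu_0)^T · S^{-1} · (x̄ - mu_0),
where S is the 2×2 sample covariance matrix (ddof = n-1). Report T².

Step 1 — sample mean vector:
  mean(U) = (7 + 5 + 3 + 3 + 7) / 5 = 25/5 = 5
  mean(V) = (8 + 3 + 4 + 6 + 7) / 5 = 28/5 = 5.6
  x̄ = (5, 5.6),  deviation x̄ - mu_0 = (5, 5.6) - (2, 5) = (3, 0.6).

Step 2 — sample covariance matrix, S[i,j] = (1/(n-1)) · Σ_k (x_{k,i} - mean_i) · (x_{k,j} - mean_j), divisor n-1 = 4:
  S[U,U] = ((2)·(2) + (0)·(0) + (-2)·(-2) + (-2)·(-2) + (2)·(2)) / 4 = 16/4 = 4
  S[U,V] = ((2)·(2.4) + (0)·(-2.6) + (-2)·(-1.6) + (-2)·(0.4) + (2)·(1.4)) / 4 = 10/4 = 2.5
  S[V,V] = ((2.4)·(2.4) + (-2.6)·(-2.6) + (-1.6)·(-1.6) + (0.4)·(0.4) + (1.4)·(1.4)) / 4 = 17.2/4 = 4.3
  S = [[4, 2.5],
 [2.5, 4.3]].

Step 3 — invert S. det(S) = 4·4.3 - (2.5)² = 10.95.
  S^{-1} = (1/det) · [[d, -b], [-b, a]] = [[0.3927, -0.2283],
 [-0.2283, 0.3653]].

Step 4 — quadratic form (x̄ - mu_0)^T · S^{-1} · (x̄ - mu_0):
  S^{-1} · (x̄ - mu_0) = (1.0411, -0.4658),
  (x̄ - mu_0)^T · [...] = (3)·(1.0411) + (0.6)·(-0.4658) = 2.8438.

Step 5 — scale by n: T² = 5 · 2.8438 = 14.2192.

T² ≈ 14.2192


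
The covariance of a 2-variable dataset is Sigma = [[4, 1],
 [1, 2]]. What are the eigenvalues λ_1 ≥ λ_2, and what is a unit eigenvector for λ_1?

Step 1 — characteristic polynomial of 2×2 Sigma:
  det(Sigma - λI) = λ² - trace · λ + det = 0.
  trace = 4 + 2 = 6, det = 4·2 - (1)² = 7.
Step 2 — discriminant:
  Δ = trace² - 4·det = 36 - 28 = 8.
Step 3 — eigenvalues:
  λ = (trace ± √Δ)/2 = (6 ± 2.8284)/2,
  λ_1 = 4.4142,  λ_2 = 1.5858.

Step 4 — unit eigenvector for λ_1: solve (Sigma - λ_1 I)v = 0. First row:
  (4 - 4.4142)·v_x + (1)·v_y = 0, i.e. (-0.4142)·v_x + (1)·v_y = 0,
  so v ∝ (b, λ_1 - a) = (1, 0.4142) = u.
  ||u|| = √((1)² + (0.4142)²) = √(1.1716) ≈ 1.0824,
  v_1 = u/||u|| ≈ (0.9239, 0.3827) (||v_1|| = 1).

λ_1 = 4.4142,  λ_2 = 1.5858;  v_1 ≈ (0.9239, 0.3827)


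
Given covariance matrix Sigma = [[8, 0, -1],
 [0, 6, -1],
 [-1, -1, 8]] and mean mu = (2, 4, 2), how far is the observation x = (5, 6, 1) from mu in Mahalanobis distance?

Step 1 — centre the observation: (x - mu) = (3, 2, -1).

Step 2 — invert Sigma (cofactor / det for 3×3, or solve directly):
  Sigma^{-1} = [[0.127, 0.0027, 0.0162],
 [0.0027, 0.1703, 0.0216],
 [0.0162, 0.0216, 0.1297]].

Step 3 — form the quadratic (x - mu)^T · Sigma^{-1} · (x - mu):
  Sigma^{-1} · (x - mu) = (0.3703, 0.327, -0.0378).
  (x - mu)^T · [Sigma^{-1} · (x - mu)] = (3)·(0.3703) + (2)·(0.327) + (-1)·(-0.0378) = 1.8027.

Step 4 — take square root: d = √(1.8027) ≈ 1.3426.

d(x, mu) = √(1.8027) ≈ 1.3426


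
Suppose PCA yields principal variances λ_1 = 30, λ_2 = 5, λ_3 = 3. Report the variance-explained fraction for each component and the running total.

Step 1 — total variance = trace(Sigma) = Σ λ_i = 30 + 5 + 3 = 38.

Step 2 — fraction explained by component i = λ_i / Σ λ:
  PC1: 30/38 = 0.7895
  PC2: 5/38 = 0.1316
  PC3: 3/38 = 0.0789

Step 3 — cumulative fraction after k components = (λ_1 + ... + λ_k) / Σ λ:
  k = 1: 30/38 = 0.7895
  k = 2: (30 + 5)/38 = 35/38 = 0.9211
  k = 3: (30 + 5 + 3)/38 = 38/38 = 1

Summary (fraction, with percent):

explained: PC1 0.7895 (78.95%), PC2 0.1316 (13.16%), PC3 0.0789 (7.89%);  cumulative: 0.7895, 0.9211, 1


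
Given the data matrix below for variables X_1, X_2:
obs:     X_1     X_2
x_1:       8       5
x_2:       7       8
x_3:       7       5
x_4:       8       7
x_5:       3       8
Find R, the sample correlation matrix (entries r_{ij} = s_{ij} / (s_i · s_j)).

Step 1 — column means:
  mean(X_1) = (8 + 7 + 7 + 8 + 3) / 5 = 33/5 = 6.6
  mean(X_2) = (5 + 8 + 5 + 7 + 8) / 5 = 33/5 = 6.6

Step 2 — sample variances and covariances s[i,j] = (1/(n-1)) · Σ_k (x_{k,i} - mean_i) · (x_{k,j} - mean_j), with n-1 = 4:
  s[X_1,X_1] = ((1.4)·(1.4) + (0.4)·(0.4) + (0.4)·(0.4) + (1.4)·(1.4) + (-3.6)·(-3.6)) / 4 = 17.2/4 = 4.3
  s[X_1,X_2] = ((1.4)·(-1.6) + (0.4)·(1.4) + (0.4)·(-1.6) + (1.4)·(0.4) + (-3.6)·(1.4)) / 4 = -6.8/4 = -1.7
  s[X_2,X_2] = ((-1.6)·(-1.6) + (1.4)·(1.4) + (-1.6)·(-1.6) + (0.4)·(0.4) + (1.4)·(1.4)) / 4 = 9.2/4 = 2.3
  Sample standard deviations s_i = √(s[i,i]):
  s(X_1) = √(4.3) = 2.0736
  s(X_2) = √(2.3) = 1.5166

Step 3 — r_{ij} = s_{ij} / (s_i · s_j):
  r[X_1,X_1] = 1 (diagonal).
  r[X_1,X_2] = -1.7 / (2.0736 · 1.5166) = -1.7 / 3.1448 = -0.5406
  r[X_2,X_2] = 1 (diagonal).

R is symmetric with unit diagonal. Assembling:

R = [[1, -0.5406],
 [-0.5406, 1]]


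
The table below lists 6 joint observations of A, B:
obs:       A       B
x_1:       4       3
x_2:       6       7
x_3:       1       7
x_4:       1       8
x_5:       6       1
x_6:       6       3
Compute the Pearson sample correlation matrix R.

Step 1 — column means:
  mean(A) = (4 + 6 + 1 + 1 + 6 + 6) / 6 = 24/6 = 4
  mean(B) = (3 + 7 + 7 + 8 + 1 + 3) / 6 = 29/6 = 4.8333

Step 2 — sample variances and covariances s[i,j] = (1/(n-1)) · Σ_k (x_{k,i} - mean_i) · (x_{k,j} - mean_j), with n-1 = 5:
  s[A,A] = ((0)·(0) + (2)·(2) + (-3)·(-3) + (-3)·(-3) + (2)·(2) + (2)·(2)) / 5 = 30/5 = 6
  s[A,B] = ((0)·(-1.8333) + (2)·(2.1667) + (-3)·(2.1667) + (-3)·(3.1667) + (2)·(-3.8333) + (2)·(-1.8333)) / 5 = -23/5 = -4.6
  s[B,B] = ((-1.8333)·(-1.8333) + (2.1667)·(2.1667) + (2.1667)·(2.1667) + (3.1667)·(3.1667) + (-3.8333)·(-3.8333) + (-1.8333)·(-1.8333)) / 5 = 40.8333/5 = 8.1667
  Sample standard deviations s_i = √(s[i,i]):
  s(A) = √(6) = 2.4495
  s(B) = √(8.1667) = 2.8577

Step 3 — r_{ij} = s_{ij} / (s_i · s_j):
  r[A,A] = 1 (diagonal).
  r[A,B] = -4.6 / (2.4495 · 2.8577) = -4.6 / 7 = -0.6571
  r[B,B] = 1 (diagonal).

R is symmetric with unit diagonal. Assembling:

R = [[1, -0.6571],
 [-0.6571, 1]]


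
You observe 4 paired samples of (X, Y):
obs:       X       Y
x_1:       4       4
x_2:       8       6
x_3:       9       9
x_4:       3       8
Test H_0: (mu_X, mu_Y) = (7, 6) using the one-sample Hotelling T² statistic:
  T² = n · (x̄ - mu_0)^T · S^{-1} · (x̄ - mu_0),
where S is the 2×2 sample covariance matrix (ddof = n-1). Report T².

Step 1 — sample mean vector:
  mean(X) = (4 + 8 + 9 + 3) / 4 = 24/4 = 6
  mean(Y) = (4 + 6 + 9 + 8) / 4 = 27/4 = 6.75
  x̄ = (6, 6.75),  deviation x̄ - mu_0 = (6, 6.75) - (7, 6) = (-1, 0.75).

Step 2 — sample covariance matrix, S[i,j] = (1/(n-1)) · Σ_k (x_{k,i} - mean_i) · (x_{k,j} - mean_j), divisor n-1 = 3:
  S[X,X] = ((-2)·(-2) + (2)·(2) + (3)·(3) + (-3)·(-3)) / 3 = 26/3 = 8.6667
  S[X,Y] = ((-2)·(-2.75) + (2)·(-0.75) + (3)·(2.25) + (-3)·(1.25)) / 3 = 7/3 = 2.3333
  S[Y,Y] = ((-2.75)·(-2.75) + (-0.75)·(-0.75) + (2.25)·(2.25) + (1.25)·(1.25)) / 3 = 14.75/3 = 4.9167
  S = [[8.6667, 2.3333],
 [2.3333, 4.9167]].

Step 3 — invert S. det(S) = 8.6667·4.9167 - (2.3333)² = 37.1667.
  S^{-1} = (1/det) · [[d, -b], [-b, a]] = [[0.1323, -0.0628],
 [-0.0628, 0.2332]].

Step 4 — quadratic form (x̄ - mu_0)^T · S^{-1} · (x̄ - mu_0):
  S^{-1} · (x̄ - mu_0) = (-0.1794, 0.2377),
  (x̄ - mu_0)^T · [...] = (-1)·(-0.1794) + (0.75)·(0.2377) = 0.3576.

Step 5 — scale by n: T² = 4 · 0.3576 = 1.4305.

T² ≈ 1.4305


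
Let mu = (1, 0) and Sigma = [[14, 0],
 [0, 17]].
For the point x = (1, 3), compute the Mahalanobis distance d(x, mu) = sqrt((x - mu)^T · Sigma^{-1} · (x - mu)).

Step 1 — centre the observation: (x - mu) = (0, 3).

Step 2 — invert Sigma. det(Sigma) = 14·17 - (0)² = 238.
  Sigma^{-1} = (1/det) · [[d, -b], [-b, a]] = [[0.0714, 0],
 [0, 0.0588]].

Step 3 — form the quadratic (x - mu)^T · Sigma^{-1} · (x - mu):
  Sigma^{-1} · (x - mu) = (0, 0.1765).
  (x - mu)^T · [Sigma^{-1} · (x - mu)] = (0)·(0) + (3)·(0.1765) = 0.5294.

Step 4 — take square root: d = √(0.5294) ≈ 0.7276.

d(x, mu) = √(0.5294) ≈ 0.7276


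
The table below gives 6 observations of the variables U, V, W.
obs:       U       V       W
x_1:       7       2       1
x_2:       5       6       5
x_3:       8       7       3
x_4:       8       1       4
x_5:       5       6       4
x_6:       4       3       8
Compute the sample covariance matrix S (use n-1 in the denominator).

Step 1 — column means:
  mean(U) = (7 + 5 + 8 + 8 + 5 + 4) / 6 = 37/6 = 6.1667
  mean(V) = (2 + 6 + 7 + 1 + 6 + 3) / 6 = 25/6 = 4.1667
  mean(W) = (1 + 5 + 3 + 4 + 4 + 8) / 6 = 25/6 = 4.1667

Step 2 — sample covariance S[i,j] = (1/(n-1)) · Σ_k (x_{k,i} - mean_i) · (x_{k,j} - mean_j), with n-1 = 5.
  S[U,U] = ((0.8333)·(0.8333) + (-1.1667)·(-1.1667) + (1.8333)·(1.8333) + (1.8333)·(1.8333) + (-1.1667)·(-1.1667) + (-2.1667)·(-2.1667)) / 5 = 14.8333/5 = 2.9667
  S[U,V] = ((0.8333)·(-2.1667) + (-1.1667)·(1.8333) + (1.8333)·(2.8333) + (1.8333)·(-3.1667) + (-1.1667)·(1.8333) + (-2.1667)·(-1.1667)) / 5 = -4.1667/5 = -0.8333
  S[U,W] = ((0.8333)·(-3.1667) + (-1.1667)·(0.8333) + (1.8333)·(-1.1667) + (1.8333)·(-0.1667) + (-1.1667)·(-0.1667) + (-2.1667)·(3.8333)) / 5 = -14.1667/5 = -2.8333
  S[V,V] = ((-2.1667)·(-2.1667) + (1.8333)·(1.8333) + (2.8333)·(2.8333) + (-3.1667)·(-3.1667) + (1.8333)·(1.8333) + (-1.1667)·(-1.1667)) / 5 = 30.8333/5 = 6.1667
  S[V,W] = ((-2.1667)·(-3.1667) + (1.8333)·(0.8333) + (2.8333)·(-1.1667) + (-3.1667)·(-0.1667) + (1.8333)·(-0.1667) + (-1.1667)·(3.8333)) / 5 = 0.8333/5 = 0.1667
  S[W,W] = ((-3.1667)·(-3.1667) + (0.8333)·(0.8333) + (-1.1667)·(-1.1667) + (-0.1667)·(-0.1667) + (-0.1667)·(-0.1667) + (3.8333)·(3.8333)) / 5 = 26.8333/5 = 5.3667

S is symmetric (S[j,i] = S[i,j]). Assembling:

S = [[2.9667, -0.8333, -2.8333],
 [-0.8333, 6.1667, 0.1667],
 [-2.8333, 0.1667, 5.3667]]


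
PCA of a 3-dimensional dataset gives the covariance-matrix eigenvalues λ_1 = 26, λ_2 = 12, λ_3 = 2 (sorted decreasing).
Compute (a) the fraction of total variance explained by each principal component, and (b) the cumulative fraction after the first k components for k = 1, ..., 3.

Step 1 — total variance = trace(Sigma) = Σ λ_i = 26 + 12 + 2 = 40.

Step 2 — fraction explained by component i = λ_i / Σ λ:
  PC1: 26/40 = 0.65
  PC2: 12/40 = 0.3
  PC3: 2/40 = 0.05

Step 3 — cumulative fraction after k components = (λ_1 + ... + λ_k) / Σ λ:
  k = 1: 26/40 = 0.65
  k = 2: (26 + 12)/40 = 38/40 = 0.95
  k = 3: (26 + 12 + 2)/40 = 40/40 = 1

Summary (fraction, with percent):

explained: PC1 0.65 (65%), PC2 0.3 (30%), PC3 0.05 (5%);  cumulative: 0.65, 0.95, 1


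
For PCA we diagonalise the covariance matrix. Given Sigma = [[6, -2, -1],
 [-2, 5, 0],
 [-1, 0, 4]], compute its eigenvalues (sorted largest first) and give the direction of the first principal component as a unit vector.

Step 1 — characteristic polynomial p(λ) = det(λI - Sigma) = λ³ - tr·λ² + c_1·λ - det, where tr = trace, c_1 = sum of the principal 2×2 minors, det = det(Sigma):
  tr = 6 + 5 + 4 = 15,
  c_1 = (6·5 - (-2)²) + (6·4 - (-1)²) + (5·4 - (0)²) = 26 + 23 + 20 = 69,
  det = 6·(5·4 - (0)²) - (-2)·((-2)·4 - (0)·(-1)) + (-1)·((-2)·(0) - 5·(-1)) = 6·(20) - (-2)·(-8) + (-1)·(5) = 99.
  So p(λ) = λ³ - 15λ² + 69λ - 99.
Step 2 — look for an integer root (rational root theorem: any rational root is an integer divisor of 99). Testing λ = 3:
  p(3) = 27 - 135 + 207 - 99 = 0  ✓
  Dividing out (λ - 3): p(λ) = (λ - 3)(λ² - 12λ + 33).
Step 3 — remaining eigenvalues from the quadratic λ² - 12λ + 33 = 0:
  Δ = 12² - 4·33 = 144 - 132 = 12,  λ = (12 ± √12)/2 = (12 ± 3.4641)/2 ≈ 7.7321 or 4.2679.
  Sorted: λ_1 = 7.7321,  λ_2 = 4.2679,  λ_3 = 3  (check: sum = 15 = tr ✓).

Step 4 — unit eigenvector for λ_1 ≈ 7.7321: v spans the null space of (Sigma - λ_1 I), whose rows are
  r_1 = (-1.7321, -2, -1),  r_2 = (-2, -2.7321, 0),  r_3 = (-1, 0, -3.7321).
  v is orthogonal to every row, so take v ∝ r_1 × r_2 = ((-2)·(0) - (-1)·(-2.7321), (-1)·(-2) - (-1.7321)·(0), (-1.7321)·(-2.7321) - (-2)·(-2)) ≈ (-2.7321, 2, 0.7321).
  Rescale (multiply by -1 so the first nonzero entry is positive): u = (2.7321, -2, -0.7321).
  ||u|| = √((2.7321)² + (-2)² + (-0.7321)²) = √(12) ≈ 3.4641,  v_1 = u/||u|| ≈ (0.7887, -0.5774, -0.2113) (||v_1|| = 1).

λ_1 = 7.7321,  λ_2 = 4.2679,  λ_3 = 3;  v_1 ≈ (0.7887, -0.5774, -0.2113)


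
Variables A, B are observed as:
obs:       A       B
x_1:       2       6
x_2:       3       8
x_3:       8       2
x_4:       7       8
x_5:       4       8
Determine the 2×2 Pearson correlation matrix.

Step 1 — column means:
  mean(A) = (2 + 3 + 8 + 7 + 4) / 5 = 24/5 = 4.8
  mean(B) = (6 + 8 + 2 + 8 + 8) / 5 = 32/5 = 6.4

Step 2 — sample variances and covariances s[i,j] = (1/(n-1)) · Σ_k (x_{k,i} - mean_i) · (x_{k,j} - mean_j), with n-1 = 4:
  s[A,A] = ((-2.8)·(-2.8) + (-1.8)·(-1.8) + (3.2)·(3.2) + (2.2)·(2.2) + (-0.8)·(-0.8)) / 4 = 26.8/4 = 6.7
  s[A,B] = ((-2.8)·(-0.4) + (-1.8)·(1.6) + (3.2)·(-4.4) + (2.2)·(1.6) + (-0.8)·(1.6)) / 4 = -13.6/4 = -3.4
  s[B,B] = ((-0.4)·(-0.4) + (1.6)·(1.6) + (-4.4)·(-4.4) + (1.6)·(1.6) + (1.6)·(1.6)) / 4 = 27.2/4 = 6.8
  Sample standard deviations s_i = √(s[i,i]):
  s(A) = √(6.7) = 2.5884
  s(B) = √(6.8) = 2.6077

Step 3 — r_{ij} = s_{ij} / (s_i · s_j):
  r[A,A] = 1 (diagonal).
  r[A,B] = -3.4 / (2.5884 · 2.6077) = -3.4 / 6.7498 = -0.5037
  r[B,B] = 1 (diagonal).

R is symmetric with unit diagonal. Assembling:

R = [[1, -0.5037],
 [-0.5037, 1]]


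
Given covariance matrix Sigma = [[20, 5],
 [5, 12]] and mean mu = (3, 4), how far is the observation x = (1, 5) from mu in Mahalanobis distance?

Step 1 — centre the observation: (x - mu) = (-2, 1).

Step 2 — invert Sigma. det(Sigma) = 20·12 - (5)² = 215.
  Sigma^{-1} = (1/det) · [[d, -b], [-b, a]] = [[0.0558, -0.0233],
 [-0.0233, 0.093]].

Step 3 — form the quadratic (x - mu)^T · Sigma^{-1} · (x - mu):
  Sigma^{-1} · (x - mu) = (-0.1349, 0.1395).
  (x - mu)^T · [Sigma^{-1} · (x - mu)] = (-2)·(-0.1349) + (1)·(0.1395) = 0.4093.

Step 4 — take square root: d = √(0.4093) ≈ 0.6398.

d(x, mu) = √(0.4093) ≈ 0.6398


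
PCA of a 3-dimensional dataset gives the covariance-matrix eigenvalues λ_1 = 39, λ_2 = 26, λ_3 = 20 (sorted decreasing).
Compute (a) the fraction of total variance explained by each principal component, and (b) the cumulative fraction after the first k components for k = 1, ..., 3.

Step 1 — total variance = trace(Sigma) = Σ λ_i = 39 + 26 + 20 = 85.

Step 2 — fraction explained by component i = λ_i / Σ λ:
  PC1: 39/85 = 0.4588
  PC2: 26/85 = 0.3059
  PC3: 20/85 = 0.2353

Step 3 — cumulative fraction after k components = (λ_1 + ... + λ_k) / Σ λ:
  k = 1: 39/85 = 0.4588
  k = 2: (39 + 26)/85 = 65/85 = 0.7647
  k = 3: (39 + 26 + 20)/85 = 85/85 = 1

Summary (fraction, with percent):

explained: PC1 0.4588 (45.88%), PC2 0.3059 (30.59%), PC3 0.2353 (23.53%);  cumulative: 0.4588, 0.7647, 1


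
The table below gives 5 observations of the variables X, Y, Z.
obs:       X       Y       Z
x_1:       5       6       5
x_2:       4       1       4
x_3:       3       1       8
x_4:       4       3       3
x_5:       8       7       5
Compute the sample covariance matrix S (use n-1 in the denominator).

Step 1 — column means:
  mean(X) = (5 + 4 + 3 + 4 + 8) / 5 = 24/5 = 4.8
  mean(Y) = (6 + 1 + 1 + 3 + 7) / 5 = 18/5 = 3.6
  mean(Z) = (5 + 4 + 8 + 3 + 5) / 5 = 25/5 = 5

Step 2 — sample covariance S[i,j] = (1/(n-1)) · Σ_k (x_{k,i} - mean_i) · (x_{k,j} - mean_j), with n-1 = 4.
  S[X,X] = ((0.2)·(0.2) + (-0.8)·(-0.8) + (-1.8)·(-1.8) + (-0.8)·(-0.8) + (3.2)·(3.2)) / 4 = 14.8/4 = 3.7
  S[X,Y] = ((0.2)·(2.4) + (-0.8)·(-2.6) + (-1.8)·(-2.6) + (-0.8)·(-0.6) + (3.2)·(3.4)) / 4 = 18.6/4 = 4.65
  S[X,Z] = ((0.2)·(0) + (-0.8)·(-1) + (-1.8)·(3) + (-0.8)·(-2) + (3.2)·(0)) / 4 = -3/4 = -0.75
  S[Y,Y] = ((2.4)·(2.4) + (-2.6)·(-2.6) + (-2.6)·(-2.6) + (-0.6)·(-0.6) + (3.4)·(3.4)) / 4 = 31.2/4 = 7.8
  S[Y,Z] = ((2.4)·(0) + (-2.6)·(-1) + (-2.6)·(3) + (-0.6)·(-2) + (3.4)·(0)) / 4 = -4/4 = -1
  S[Z,Z] = ((0)·(0) + (-1)·(-1) + (3)·(3) + (-2)·(-2) + (0)·(0)) / 4 = 14/4 = 3.5

S is symmetric (S[j,i] = S[i,j]). Assembling:

S = [[3.7, 4.65, -0.75],
 [4.65, 7.8, -1],
 [-0.75, -1, 3.5]]


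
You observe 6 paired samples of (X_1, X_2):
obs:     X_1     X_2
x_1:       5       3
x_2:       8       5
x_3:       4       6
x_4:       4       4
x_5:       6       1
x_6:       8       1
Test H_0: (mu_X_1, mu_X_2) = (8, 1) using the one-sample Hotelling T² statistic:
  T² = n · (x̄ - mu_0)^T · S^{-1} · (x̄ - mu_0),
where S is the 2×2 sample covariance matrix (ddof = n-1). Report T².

Step 1 — sample mean vector:
  mean(X_1) = (5 + 8 + 4 + 4 + 6 + 8) / 6 = 35/6 = 5.8333
  mean(X_2) = (3 + 5 + 6 + 4 + 1 + 1) / 6 = 20/6 = 3.3333
  x̄ = (5.8333, 3.3333),  deviation x̄ - mu_0 = (5.8333, 3.3333) - (8, 1) = (-2.1667, 2.3333).

Step 2 — sample covariance matrix, S[i,j] = (1/(n-1)) · Σ_k (x_{k,i} - mean_i) · (x_{k,j} - mean_j), divisor n-1 = 5:
  S[X_1,X_1] = ((-0.8333)·(-0.8333) + (2.1667)·(2.1667) + (-1.8333)·(-1.8333) + (-1.8333)·(-1.8333) + (0.1667)·(0.1667) + (2.1667)·(2.1667)) / 5 = 16.8333/5 = 3.3667
  S[X_1,X_2] = ((-0.8333)·(-0.3333) + (2.1667)·(1.6667) + (-1.8333)·(2.6667) + (-1.8333)·(0.6667) + (0.1667)·(-2.3333) + (2.1667)·(-2.3333)) / 5 = -7.6667/5 = -1.5333
  S[X_2,X_2] = ((-0.3333)·(-0.3333) + (1.6667)·(1.6667) + (2.6667)·(2.6667) + (0.6667)·(0.6667) + (-2.3333)·(-2.3333) + (-2.3333)·(-2.3333)) / 5 = 21.3333/5 = 4.2667
  S = [[3.3667, -1.5333],
 [-1.5333, 4.2667]].

Step 3 — invert S. det(S) = 3.3667·4.2667 - (-1.5333)² = 12.0133.
  S^{-1} = (1/det) · [[d, -b], [-b, a]] = [[0.3552, 0.1276],
 [0.1276, 0.2802]].

Step 4 — quadratic form (x̄ - mu_0)^T · S^{-1} · (x̄ - mu_0):
  S^{-1} · (x̄ - mu_0) = (-0.4717, 0.3774),
  (x̄ - mu_0)^T · [...] = (-2.1667)·(-0.4717) + (2.3333)·(0.3774) = 1.9025.

Step 5 — scale by n: T² = 6 · 1.9025 = 11.4151.

T² ≈ 11.4151


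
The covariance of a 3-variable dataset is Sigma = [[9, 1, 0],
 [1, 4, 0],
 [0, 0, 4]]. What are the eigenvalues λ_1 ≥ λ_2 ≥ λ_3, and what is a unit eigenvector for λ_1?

Step 1 — characteristic polynomial p(λ) = det(λI - Sigma) = λ³ - tr·λ² + c_1·λ - det, where tr = trace, c_1 = sum of the principal 2×2 minors, det = det(Sigma):
  tr = 9 + 4 + 4 = 17,
  c_1 = (9·4 - (1)²) + (9·4 - (0)²) + (4·4 - (0)²) = 35 + 36 + 16 = 87,
  det = 9·(4·4 - (0)²) - (1)·((1)·4 - (0)·(0)) + (0)·((1)·(0) - 4·(0)) = 9·(16) - (1)·(4) + (0)·(0) = 140.
  So p(λ) = λ³ - 17λ² + 87λ - 140.
Step 2 — look for an integer root (rational root theorem: any rational root is an integer divisor of 140). Testing λ = 4:
  p(4) = 64 - 272 + 348 - 140 = 0  ✓
  Dividing out (λ - 4): p(λ) = (λ - 4)(λ² - 13λ + 35).
Step 3 — remaining eigenvalues from the quadratic λ² - 13λ + 35 = 0:
  Δ = 13² - 4·35 = 169 - 140 = 29,  λ = (13 ± √29)/2 = (13 ± 5.3852)/2 ≈ 9.1926 or 3.8074.
  Sorted: λ_1 = 9.1926,  λ_2 = 4,  λ_3 = 3.8074  (check: sum = 17 = tr ✓).

Step 4 — unit eigenvector for λ_1 ≈ 9.1926: v spans the null space of (Sigma - λ_1 I), whose rows are
  r_1 = (-0.1926, 1, 0),  r_2 = (1, -5.1926, 0),  r_3 = (0, 0, -5.1926).
  v is orthogonal to every row, so take v ∝ r_1 × r_3 = ((1)·(-5.1926) - (0)·(0), (0)·(0) - (-0.1926)·(-5.1926), (-0.1926)·(0) - (1)·(0)) ≈ (-5.1926, -1, 0).
  Rescale (multiply by -1 so the first nonzero entry is positive): u = (5.1926, 1, 0).
  ||u|| = √((5.1926)² + (1)² + (0)²) = √(27.9629) ≈ 5.288,  v_1 = u/||u|| ≈ (0.982, 0.1891, 0) (||v_1|| = 1).

λ_1 = 9.1926,  λ_2 = 4,  λ_3 = 3.8074;  v_1 ≈ (0.982, 0.1891, 0)


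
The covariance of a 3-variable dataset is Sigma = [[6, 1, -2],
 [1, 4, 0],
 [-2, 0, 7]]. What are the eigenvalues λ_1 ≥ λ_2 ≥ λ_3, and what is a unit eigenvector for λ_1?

Step 1 — characteristic polynomial p(λ) = det(λI - Sigma) = λ³ - tr·λ² + c_1·λ - det, where tr = trace, c_1 = sum of the principal 2×2 minors, det = det(Sigma):
  tr = 6 + 4 + 7 = 17,
  c_1 = (6·4 - (1)²) + (6·7 - (-2)²) + (4·7 - (0)²) = 23 + 38 + 28 = 89,
  det = 6·(4·7 - (0)²) - (1)·((1)·7 - (0)·(-2)) + (-2)·((1)·(0) - 4·(-2)) = 6·(28) - (1)·(7) + (-2)·(8) = 145.
  So p(λ) = λ³ - 17λ² + 89λ - 145.
Step 2 — look for an integer root (rational root theorem: any rational root is an integer divisor of 145). Testing λ = 5:
  p(5) = 125 - 425 + 445 - 145 = 0  ✓
  Dividing out (λ - 5): p(λ) = (λ - 5)(λ² - 12λ + 29).
Step 3 — remaining eigenvalues from the quadratic λ² - 12λ + 29 = 0:
  Δ = 12² - 4·29 = 144 - 116 = 28,  λ = (12 ± √28)/2 = (12 ± 5.2915)/2 ≈ 8.6458 or 3.3542.
  Sorted: λ_1 = 8.6458,  λ_2 = 5,  λ_3 = 3.3542  (check: sum = 17 = tr ✓).

Step 4 — unit eigenvector for λ_1 ≈ 8.6458: v spans the null space of (Sigma - λ_1 I), whose rows are
  r_1 = (-2.6458, 1, -2),  r_2 = (1, -4.6458, 0),  r_3 = (-2, 0, -1.6458).
  v is orthogonal to every row, so take v ∝ r_1 × r_2 = ((1)·(0) - (-2)·(-4.6458), (-2)·(1) - (-2.6458)·(0), (-2.6458)·(-4.6458) - (1)·(1)) ≈ (-9.2915, -2, 11.2915).
  Rescale (multiply by -1 so the first nonzero entry is positive): u = (9.2915, 2, -11.2915).
  ||u|| = √((9.2915)² + (2)² + (-11.2915)²) = √(217.8301) ≈ 14.7591,  v_1 = u/||u|| ≈ (0.6295, 0.1355, -0.7651) (||v_1|| = 1).

λ_1 = 8.6458,  λ_2 = 5,  λ_3 = 3.3542;  v_1 ≈ (0.6295, 0.1355, -0.7651)


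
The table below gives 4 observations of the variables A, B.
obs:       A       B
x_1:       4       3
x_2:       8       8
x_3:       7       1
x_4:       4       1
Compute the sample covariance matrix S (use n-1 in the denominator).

Step 1 — column means:
  mean(A) = (4 + 8 + 7 + 4) / 4 = 23/4 = 5.75
  mean(B) = (3 + 8 + 1 + 1) / 4 = 13/4 = 3.25

Step 2 — sample covariance S[i,j] = (1/(n-1)) · Σ_k (x_{k,i} - mean_i) · (x_{k,j} - mean_j), with n-1 = 3.
  S[A,A] = ((-1.75)·(-1.75) + (2.25)·(2.25) + (1.25)·(1.25) + (-1.75)·(-1.75)) / 3 = 12.75/3 = 4.25
  S[A,B] = ((-1.75)·(-0.25) + (2.25)·(4.75) + (1.25)·(-2.25) + (-1.75)·(-2.25)) / 3 = 12.25/3 = 4.0833
  S[B,B] = ((-0.25)·(-0.25) + (4.75)·(4.75) + (-2.25)·(-2.25) + (-2.25)·(-2.25)) / 3 = 32.75/3 = 10.9167

S is symmetric (S[j,i] = S[i,j]). Assembling:

S = [[4.25, 4.0833],
 [4.0833, 10.9167]]


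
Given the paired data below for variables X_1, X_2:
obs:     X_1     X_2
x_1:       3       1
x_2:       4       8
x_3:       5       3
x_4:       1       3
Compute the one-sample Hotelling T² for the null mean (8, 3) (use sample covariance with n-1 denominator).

Step 1 — sample mean vector:
  mean(X_1) = (3 + 4 + 5 + 1) / 4 = 13/4 = 3.25
  mean(X_2) = (1 + 8 + 3 + 3) / 4 = 15/4 = 3.75
  x̄ = (3.25, 3.75),  deviation x̄ - mu_0 = (3.25, 3.75) - (8, 3) = (-4.75, 0.75).

Step 2 — sample covariance matrix, S[i,j] = (1/(n-1)) · Σ_k (x_{k,i} - mean_i) · (x_{k,j} - mean_j), divisor n-1 = 3:
  S[X_1,X_1] = ((-0.25)·(-0.25) + (0.75)·(0.75) + (1.75)·(1.75) + (-2.25)·(-2.25)) / 3 = 8.75/3 = 2.9167
  S[X_1,X_2] = ((-0.25)·(-2.75) + (0.75)·(4.25) + (1.75)·(-0.75) + (-2.25)·(-0.75)) / 3 = 4.25/3 = 1.4167
  S[X_2,X_2] = ((-2.75)·(-2.75) + (4.25)·(4.25) + (-0.75)·(-0.75) + (-0.75)·(-0.75)) / 3 = 26.75/3 = 8.9167
  S = [[2.9167, 1.4167],
 [1.4167, 8.9167]].

Step 3 — invert S. det(S) = 2.9167·8.9167 - (1.4167)² = 24.
  S^{-1} = (1/det) · [[d, -b], [-b, a]] = [[0.3715, -0.059],
 [-0.059, 0.1215]].

Step 4 — quadratic form (x̄ - mu_0)^T · S^{-1} · (x̄ - mu_0):
  S^{-1} · (x̄ - mu_0) = (-1.809, 0.3715),
  (x̄ - mu_0)^T · [...] = (-4.75)·(-1.809) + (0.75)·(0.3715) = 8.8715.

Step 5 — scale by n: T² = 4 · 8.8715 = 35.4861.

T² ≈ 35.4861


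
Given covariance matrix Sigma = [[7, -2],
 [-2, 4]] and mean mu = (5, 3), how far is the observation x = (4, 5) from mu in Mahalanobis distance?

Step 1 — centre the observation: (x - mu) = (-1, 2).

Step 2 — invert Sigma. det(Sigma) = 7·4 - (-2)² = 24.
  Sigma^{-1} = (1/det) · [[d, -b], [-b, a]] = [[0.1667, 0.0833],
 [0.0833, 0.2917]].

Step 3 — form the quadratic (x - mu)^T · Sigma^{-1} · (x - mu):
  Sigma^{-1} · (x - mu) = (0, 0.5).
  (x - mu)^T · [Sigma^{-1} · (x - mu)] = (-1)·(0) + (2)·(0.5) = 1.

Step 4 — take square root: d = √(1) ≈ 1.

d(x, mu) = √(1) ≈ 1


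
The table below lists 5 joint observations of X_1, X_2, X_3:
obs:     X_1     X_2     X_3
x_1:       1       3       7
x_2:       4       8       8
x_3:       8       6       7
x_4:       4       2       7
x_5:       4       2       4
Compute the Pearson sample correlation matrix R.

Step 1 — column means:
  mean(X_1) = (1 + 4 + 8 + 4 + 4) / 5 = 21/5 = 4.2
  mean(X_2) = (3 + 8 + 6 + 2 + 2) / 5 = 21/5 = 4.2
  mean(X_3) = (7 + 8 + 7 + 7 + 4) / 5 = 33/5 = 6.6

Step 2 — sample variances and covariances s[i,j] = (1/(n-1)) · Σ_k (x_{k,i} - mean_i) · (x_{k,j} - mean_j), with n-1 = 4:
  s[X_1,X_1] = ((-3.2)·(-3.2) + (-0.2)·(-0.2) + (3.8)·(3.8) + (-0.2)·(-0.2) + (-0.2)·(-0.2)) / 4 = 24.8/4 = 6.2
  s[X_1,X_2] = ((-3.2)·(-1.2) + (-0.2)·(3.8) + (3.8)·(1.8) + (-0.2)·(-2.2) + (-0.2)·(-2.2)) / 4 = 10.8/4 = 2.7
  s[X_1,X_3] = ((-3.2)·(0.4) + (-0.2)·(1.4) + (3.8)·(0.4) + (-0.2)·(0.4) + (-0.2)·(-2.6)) / 4 = 0.4/4 = 0.1
  s[X_2,X_2] = ((-1.2)·(-1.2) + (3.8)·(3.8) + (1.8)·(1.8) + (-2.2)·(-2.2) + (-2.2)·(-2.2)) / 4 = 28.8/4 = 7.2
  s[X_2,X_3] = ((-1.2)·(0.4) + (3.8)·(1.4) + (1.8)·(0.4) + (-2.2)·(0.4) + (-2.2)·(-2.6)) / 4 = 10.4/4 = 2.6
  s[X_3,X_3] = ((0.4)·(0.4) + (1.4)·(1.4) + (0.4)·(0.4) + (0.4)·(0.4) + (-2.6)·(-2.6)) / 4 = 9.2/4 = 2.3
  Sample standard deviations s_i = √(s[i,i]):
  s(X_1) = √(6.2) = 2.49
  s(X_2) = √(7.2) = 2.6833
  s(X_3) = √(2.3) = 1.5166

Step 3 — r_{ij} = s_{ij} / (s_i · s_j):
  r[X_1,X_1] = 1 (diagonal).
  r[X_1,X_2] = 2.7 / (2.49 · 2.6833) = 2.7 / 6.6813 = 0.4041
  r[X_1,X_3] = 0.1 / (2.49 · 1.5166) = 0.1 / 3.7762 = 0.0265
  r[X_2,X_2] = 1 (diagonal).
  r[X_2,X_3] = 2.6 / (2.6833 · 1.5166) = 2.6 / 4.0694 = 0.6389
  r[X_3,X_3] = 1 (diagonal).

R is symmetric with unit diagonal. Assembling:

R = [[1, 0.4041, 0.0265],
 [0.4041, 1, 0.6389],
 [0.0265, 0.6389, 1]]


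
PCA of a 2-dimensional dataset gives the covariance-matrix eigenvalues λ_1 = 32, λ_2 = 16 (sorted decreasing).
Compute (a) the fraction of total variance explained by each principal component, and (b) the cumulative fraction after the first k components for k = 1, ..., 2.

Step 1 — total variance = trace(Sigma) = Σ λ_i = 32 + 16 = 48.

Step 2 — fraction explained by component i = λ_i / Σ λ:
  PC1: 32/48 = 0.6667
  PC2: 16/48 = 0.3333

Step 3 — cumulative fraction after k components = (λ_1 + ... + λ_k) / Σ λ:
  k = 1: 32/48 = 0.6667
  k = 2: (32 + 16)/48 = 48/48 = 1

Summary (fraction, with percent):

explained: PC1 0.6667 (66.67%), PC2 0.3333 (33.33%);  cumulative: 0.6667, 1


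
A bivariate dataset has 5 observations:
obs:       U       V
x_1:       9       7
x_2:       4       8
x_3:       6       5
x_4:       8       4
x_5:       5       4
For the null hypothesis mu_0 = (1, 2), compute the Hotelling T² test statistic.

Step 1 — sample mean vector:
  mean(U) = (9 + 4 + 6 + 8 + 5) / 5 = 32/5 = 6.4
  mean(V) = (7 + 8 + 5 + 4 + 4) / 5 = 28/5 = 5.6
  x̄ = (6.4, 5.6),  deviation x̄ - mu_0 = (6.4, 5.6) - (1, 2) = (5.4, 3.6).

Step 2 — sample covariance matrix, S[i,j] = (1/(n-1)) · Σ_k (x_{k,i} - mean_i) · (x_{k,j} - mean_j), divisor n-1 = 4:
  S[U,U] = ((2.6)·(2.6) + (-2.4)·(-2.4) + (-0.4)·(-0.4) + (1.6)·(1.6) + (-1.4)·(-1.4)) / 4 = 17.2/4 = 4.3
  S[U,V] = ((2.6)·(1.4) + (-2.4)·(2.4) + (-0.4)·(-0.6) + (1.6)·(-1.6) + (-1.4)·(-1.6)) / 4 = -2.2/4 = -0.55
  S[V,V] = ((1.4)·(1.4) + (2.4)·(2.4) + (-0.6)·(-0.6) + (-1.6)·(-1.6) + (-1.6)·(-1.6)) / 4 = 13.2/4 = 3.3
  S = [[4.3, -0.55],
 [-0.55, 3.3]].

Step 3 — invert S. det(S) = 4.3·3.3 - (-0.55)² = 13.8875.
  S^{-1} = (1/det) · [[d, -b], [-b, a]] = [[0.2376, 0.0396],
 [0.0396, 0.3096]].

Step 4 — quadratic form (x̄ - mu_0)^T · S^{-1} · (x̄ - mu_0):
  S^{-1} · (x̄ - mu_0) = (1.4257, 1.3285),
  (x̄ - mu_0)^T · [...] = (5.4)·(1.4257) + (3.6)·(1.3285) = 12.4817.

Step 5 — scale by n: T² = 5 · 12.4817 = 62.4086.

T² ≈ 62.4086


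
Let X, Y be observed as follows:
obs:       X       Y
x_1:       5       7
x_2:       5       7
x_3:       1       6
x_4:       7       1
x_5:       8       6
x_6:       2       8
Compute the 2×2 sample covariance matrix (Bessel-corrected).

Step 1 — column means:
  mean(X) = (5 + 5 + 1 + 7 + 8 + 2) / 6 = 28/6 = 4.6667
  mean(Y) = (7 + 7 + 6 + 1 + 6 + 8) / 6 = 35/6 = 5.8333

Step 2 — sample covariance S[i,j] = (1/(n-1)) · Σ_k (x_{k,i} - mean_i) · (x_{k,j} - mean_j), with n-1 = 5.
  S[X,X] = ((0.3333)·(0.3333) + (0.3333)·(0.3333) + (-3.6667)·(-3.6667) + (2.3333)·(2.3333) + (3.3333)·(3.3333) + (-2.6667)·(-2.6667)) / 5 = 37.3333/5 = 7.4667
  S[X,Y] = ((0.3333)·(1.1667) + (0.3333)·(1.1667) + (-3.6667)·(0.1667) + (2.3333)·(-4.8333) + (3.3333)·(0.1667) + (-2.6667)·(2.1667)) / 5 = -16.3333/5 = -3.2667
  S[Y,Y] = ((1.1667)·(1.1667) + (1.1667)·(1.1667) + (0.1667)·(0.1667) + (-4.8333)·(-4.8333) + (0.1667)·(0.1667) + (2.1667)·(2.1667)) / 5 = 30.8333/5 = 6.1667

S is symmetric (S[j,i] = S[i,j]). Assembling:

S = [[7.4667, -3.2667],
 [-3.2667, 6.1667]]


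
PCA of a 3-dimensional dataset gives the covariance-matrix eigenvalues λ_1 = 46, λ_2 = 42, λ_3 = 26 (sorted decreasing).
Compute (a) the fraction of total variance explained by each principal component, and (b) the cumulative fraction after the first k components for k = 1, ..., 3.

Step 1 — total variance = trace(Sigma) = Σ λ_i = 46 + 42 + 26 = 114.

Step 2 — fraction explained by component i = λ_i / Σ λ:
  PC1: 46/114 = 0.4035
  PC2: 42/114 = 0.3684
  PC3: 26/114 = 0.2281

Step 3 — cumulative fraction after k components = (λ_1 + ... + λ_k) / Σ λ:
  k = 1: 46/114 = 0.4035
  k = 2: (46 + 42)/114 = 88/114 = 0.7719
  k = 3: (46 + 42 + 26)/114 = 114/114 = 1

Summary (fraction, with percent):

explained: PC1 0.4035 (40.35%), PC2 0.3684 (36.84%), PC3 0.2281 (22.81%);  cumulative: 0.4035, 0.7719, 1


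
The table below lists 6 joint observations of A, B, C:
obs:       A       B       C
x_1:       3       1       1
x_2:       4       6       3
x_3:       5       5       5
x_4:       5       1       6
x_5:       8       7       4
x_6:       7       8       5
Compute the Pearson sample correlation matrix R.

Step 1 — column means:
  mean(A) = (3 + 4 + 5 + 5 + 8 + 7) / 6 = 32/6 = 5.3333
  mean(B) = (1 + 6 + 5 + 1 + 7 + 8) / 6 = 28/6 = 4.6667
  mean(C) = (1 + 3 + 5 + 6 + 4 + 5) / 6 = 24/6 = 4

Step 2 — sample variances and covariances s[i,j] = (1/(n-1)) · Σ_k (x_{k,i} - mean_i) · (x_{k,j} - mean_j), with n-1 = 5:
  s[A,A] = ((-2.3333)·(-2.3333) + (-1.3333)·(-1.3333) + (-0.3333)·(-0.3333) + (-0.3333)·(-0.3333) + (2.6667)·(2.6667) + (1.6667)·(1.6667)) / 5 = 17.3333/5 = 3.4667
  s[A,B] = ((-2.3333)·(-3.6667) + (-1.3333)·(1.3333) + (-0.3333)·(0.3333) + (-0.3333)·(-3.6667) + (2.6667)·(2.3333) + (1.6667)·(3.3333)) / 5 = 19.6667/5 = 3.9333
  s[A,C] = ((-2.3333)·(-3) + (-1.3333)·(-1) + (-0.3333)·(1) + (-0.3333)·(2) + (2.6667)·(0) + (1.6667)·(1)) / 5 = 9/5 = 1.8
  s[B,B] = ((-3.6667)·(-3.6667) + (1.3333)·(1.3333) + (0.3333)·(0.3333) + (-3.6667)·(-3.6667) + (2.3333)·(2.3333) + (3.3333)·(3.3333)) / 5 = 45.3333/5 = 9.0667
  s[B,C] = ((-3.6667)·(-3) + (1.3333)·(-1) + (0.3333)·(1) + (-3.6667)·(2) + (2.3333)·(0) + (3.3333)·(1)) / 5 = 6/5 = 1.2
  s[C,C] = ((-3)·(-3) + (-1)·(-1) + (1)·(1) + (2)·(2) + (0)·(0) + (1)·(1)) / 5 = 16/5 = 3.2
  Sample standard deviations s_i = √(s[i,i]):
  s(A) = √(3.4667) = 1.8619
  s(B) = √(9.0667) = 3.0111
  s(C) = √(3.2) = 1.7889

Step 3 — r_{ij} = s_{ij} / (s_i · s_j):
  r[A,A] = 1 (diagonal).
  r[A,B] = 3.9333 / (1.8619 · 3.0111) = 3.9333 / 5.6063 = 0.7016
  r[A,C] = 1.8 / (1.8619 · 1.7889) = 1.8 / 3.3307 = 0.5404
  r[B,B] = 1 (diagonal).
  r[B,C] = 1.2 / (3.0111 · 1.7889) = 1.2 / 5.3864 = 0.2228
  r[C,C] = 1 (diagonal).

R is symmetric with unit diagonal. Assembling:

R = [[1, 0.7016, 0.5404],
 [0.7016, 1, 0.2228],
 [0.5404, 0.2228, 1]]


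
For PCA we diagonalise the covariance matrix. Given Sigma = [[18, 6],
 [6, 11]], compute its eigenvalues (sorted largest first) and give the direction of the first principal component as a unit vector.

Step 1 — characteristic polynomial of 2×2 Sigma:
  det(Sigma - λI) = λ² - trace · λ + det = 0.
  trace = 18 + 11 = 29, det = 18·11 - (6)² = 162.
Step 2 — discriminant:
  Δ = trace² - 4·det = 841 - 648 = 193.
Step 3 — eigenvalues:
  λ = (trace ± √Δ)/2 = (29 ± 13.8924)/2,
  λ_1 = 21.4462,  λ_2 = 7.5538.

Step 4 — unit eigenvector for λ_1: solve (Sigma - λ_1 I)v = 0. First row:
  (18 - 21.4462)·v_x + (6)·v_y = 0, i.e. (-3.4462)·v_x + (6)·v_y = 0,
  so v ∝ (b, λ_1 - a) = (6, 3.4462) = u.
  ||u|| = √((6)² + (3.4462)²) = √(47.8764) ≈ 6.9193,
  v_1 = u/||u|| ≈ (0.8671, 0.4981) (||v_1|| = 1).

λ_1 = 21.4462,  λ_2 = 7.5538;  v_1 ≈ (0.8671, 0.4981)


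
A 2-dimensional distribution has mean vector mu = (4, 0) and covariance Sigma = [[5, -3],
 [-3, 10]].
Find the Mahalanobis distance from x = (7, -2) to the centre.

Step 1 — centre the observation: (x - mu) = (3, -2).

Step 2 — invert Sigma. det(Sigma) = 5·10 - (-3)² = 41.
  Sigma^{-1} = (1/det) · [[d, -b], [-b, a]] = [[0.2439, 0.0732],
 [0.0732, 0.122]].

Step 3 — form the quadratic (x - mu)^T · Sigma^{-1} · (x - mu):
  Sigma^{-1} · (x - mu) = (0.5854, -0.0244).
  (x - mu)^T · [Sigma^{-1} · (x - mu)] = (3)·(0.5854) + (-2)·(-0.0244) = 1.8049.

Step 4 — take square root: d = √(1.8049) ≈ 1.3435.

d(x, mu) = √(1.8049) ≈ 1.3435


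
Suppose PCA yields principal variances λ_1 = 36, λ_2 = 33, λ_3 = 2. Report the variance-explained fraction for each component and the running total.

Step 1 — total variance = trace(Sigma) = Σ λ_i = 36 + 33 + 2 = 71.

Step 2 — fraction explained by component i = λ_i / Σ λ:
  PC1: 36/71 = 0.507
  PC2: 33/71 = 0.4648
  PC3: 2/71 = 0.0282

Step 3 — cumulative fraction after k components = (λ_1 + ... + λ_k) / Σ λ:
  k = 1: 36/71 = 0.507
  k = 2: (36 + 33)/71 = 69/71 = 0.9718
  k = 3: (36 + 33 + 2)/71 = 71/71 = 1

Summary (fraction, with percent):

explained: PC1 0.507 (50.7%), PC2 0.4648 (46.48%), PC3 0.0282 (2.82%);  cumulative: 0.507, 0.9718, 1


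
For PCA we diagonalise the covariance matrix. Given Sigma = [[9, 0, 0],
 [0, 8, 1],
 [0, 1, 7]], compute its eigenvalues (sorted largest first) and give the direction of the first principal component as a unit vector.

Step 1 — characteristic polynomial p(λ) = det(λI - Sigma) = λ³ - tr·λ² + c_1·λ - det, where tr = trace, c_1 = sum of the principal 2×2 minors, det = det(Sigma):
  tr = 9 + 8 + 7 = 24,
  c_1 = (9·8 - (0)²) + (9·7 - (0)²) + (8·7 - (1)²) = 72 + 63 + 55 = 190,
  det = 9·(8·7 - (1)²) - (0)·((0)·7 - (1)·(0)) + (0)·((0)·(1) - 8·(0)) = 9·(55) - (0)·(0) + (0)·(0) = 495.
  So p(λ) = λ³ - 24λ² + 190λ - 495.
Step 2 — look for an integer root (rational root theorem: any rational root is an integer divisor of 495). Testing λ = 9:
  p(9) = 729 - 1944 + 1710 - 495 = 0  ✓
  Dividing out (λ - 9): p(λ) = (λ - 9)(λ² - 15λ + 55).
Step 3 — remaining eigenvalues from the quadratic λ² - 15λ + 55 = 0:
  Δ = 15² - 4·55 = 225 - 220 = 5,  λ = (15 ± √5)/2 = (15 ± 2.2361)/2 ≈ 8.618 or 6.382.
  Sorted: λ_1 = 9,  λ_2 = 8.618,  λ_3 = 6.382  (check: sum = 24 = tr ✓).

Step 4 — unit eigenvector for λ_1 = 9: v spans the null space of (Sigma - λ_1 I), whose rows are
  r_1 = (0, 0, 0),  r_2 = (0, -1, 1),  r_3 = (0, 1, -2).
  v is orthogonal to every row, so take v ∝ r_2 × r_3 = ((-1)·(-2) - (1)·(1), (1)·(0) - (0)·(-2), (0)·(1) - (-1)·(0)) = (1, 0, 0).
  Let u = (1, 0, 0).
  ||u|| = √((1)² + (0)² + (0)²) = √(1) = 1,  v_1 = u/||u|| ≈ (1, 0, 0) (||v_1|| = 1).

λ_1 = 9,  λ_2 = 8.618,  λ_3 = 6.382;  v_1 ≈ (1, 0, 0)


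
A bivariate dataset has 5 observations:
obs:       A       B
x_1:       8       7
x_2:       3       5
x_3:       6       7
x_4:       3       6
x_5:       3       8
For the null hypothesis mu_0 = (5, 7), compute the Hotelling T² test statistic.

Step 1 — sample mean vector:
  mean(A) = (8 + 3 + 6 + 3 + 3) / 5 = 23/5 = 4.6
  mean(B) = (7 + 5 + 7 + 6 + 8) / 5 = 33/5 = 6.6
  x̄ = (4.6, 6.6),  deviation x̄ - mu_0 = (4.6, 6.6) - (5, 7) = (-0.4, -0.4).

Step 2 — sample covariance matrix, S[i,j] = (1/(n-1)) · Σ_k (x_{k,i} - mean_i) · (x_{k,j} - mean_j), divisor n-1 = 4:
  S[A,A] = ((3.4)·(3.4) + (-1.6)·(-1.6) + (1.4)·(1.4) + (-1.6)·(-1.6) + (-1.6)·(-1.6)) / 4 = 21.2/4 = 5.3
  S[A,B] = ((3.4)·(0.4) + (-1.6)·(-1.6) + (1.4)·(0.4) + (-1.6)·(-0.6) + (-1.6)·(1.4)) / 4 = 3.2/4 = 0.8
  S[B,B] = ((0.4)·(0.4) + (-1.6)·(-1.6) + (0.4)·(0.4) + (-0.6)·(-0.6) + (1.4)·(1.4)) / 4 = 5.2/4 = 1.3
  S = [[5.3, 0.8],
 [0.8, 1.3]].

Step 3 — invert S. det(S) = 5.3·1.3 - (0.8)² = 6.25.
  S^{-1} = (1/det) · [[d, -b], [-b, a]] = [[0.208, -0.128],
 [-0.128, 0.848]].

Step 4 — quadratic form (x̄ - mu_0)^T · S^{-1} · (x̄ - mu_0):
  S^{-1} · (x̄ - mu_0) = (-0.032, -0.288),
  (x̄ - mu_0)^T · [...] = (-0.4)·(-0.032) + (-0.4)·(-0.288) = 0.128.

Step 5 — scale by n: T² = 5 · 0.128 = 0.64.

T² ≈ 0.64


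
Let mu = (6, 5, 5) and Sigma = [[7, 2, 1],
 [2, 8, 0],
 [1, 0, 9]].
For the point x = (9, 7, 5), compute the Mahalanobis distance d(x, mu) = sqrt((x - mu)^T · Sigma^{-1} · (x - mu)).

Step 1 — centre the observation: (x - mu) = (3, 2, 0).

Step 2 — invert Sigma (cofactor / det for 3×3, or solve directly):
  Sigma^{-1} = [[0.1565, -0.0391, -0.0174],
 [-0.0391, 0.1348, 0.0043],
 [-0.0174, 0.0043, 0.113]].

Step 3 — form the quadratic (x - mu)^T · Sigma^{-1} · (x - mu):
  Sigma^{-1} · (x - mu) = (0.3913, 0.1522, -0.0435).
  (x - mu)^T · [Sigma^{-1} · (x - mu)] = (3)·(0.3913) + (2)·(0.1522) + (0)·(-0.0435) = 1.4783.

Step 4 — take square root: d = √(1.4783) ≈ 1.2158.

d(x, mu) = √(1.4783) ≈ 1.2158


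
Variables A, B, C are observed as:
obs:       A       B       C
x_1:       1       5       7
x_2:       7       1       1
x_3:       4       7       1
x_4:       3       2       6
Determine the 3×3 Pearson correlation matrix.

Step 1 — column means:
  mean(A) = (1 + 7 + 4 + 3) / 4 = 15/4 = 3.75
  mean(B) = (5 + 1 + 7 + 2) / 4 = 15/4 = 3.75
  mean(C) = (7 + 1 + 1 + 6) / 4 = 15/4 = 3.75

Step 2 — sample variances and covariances s[i,j] = (1/(n-1)) · Σ_k (x_{k,i} - mean_i) · (x_{k,j} - mean_j), with n-1 = 3:
  s[A,A] = ((-2.75)·(-2.75) + (3.25)·(3.25) + (0.25)·(0.25) + (-0.75)·(-0.75)) / 3 = 18.75/3 = 6.25
  s[A,B] = ((-2.75)·(1.25) + (3.25)·(-2.75) + (0.25)·(3.25) + (-0.75)·(-1.75)) / 3 = -10.25/3 = -3.4167
  s[A,C] = ((-2.75)·(3.25) + (3.25)·(-2.75) + (0.25)·(-2.75) + (-0.75)·(2.25)) / 3 = -20.25/3 = -6.75
  s[B,B] = ((1.25)·(1.25) + (-2.75)·(-2.75) + (3.25)·(3.25) + (-1.75)·(-1.75)) / 3 = 22.75/3 = 7.5833
  s[B,C] = ((1.25)·(3.25) + (-2.75)·(-2.75) + (3.25)·(-2.75) + (-1.75)·(2.25)) / 3 = -1.25/3 = -0.4167
  s[C,C] = ((3.25)·(3.25) + (-2.75)·(-2.75) + (-2.75)·(-2.75) + (2.25)·(2.25)) / 3 = 30.75/3 = 10.25
  Sample standard deviations s_i = √(s[i,i]):
  s(A) = √(6.25) = 2.5
  s(B) = √(7.5833) = 2.7538
  s(C) = √(10.25) = 3.2016

Step 3 — r_{ij} = s_{ij} / (s_i · s_j):
  r[A,A] = 1 (diagonal).
  r[A,B] = -3.4167 / (2.5 · 2.7538) = -3.4167 / 6.8845 = -0.4963
  r[A,C] = -6.75 / (2.5 · 3.2016) = -6.75 / 8.0039 = -0.8433
  r[B,B] = 1 (diagonal).
  r[B,C] = -0.4167 / (2.7538 · 3.2016) = -0.4167 / 8.8164 = -0.0473
  r[C,C] = 1 (diagonal).

R is symmetric with unit diagonal. Assembling:

R = [[1, -0.4963, -0.8433],
 [-0.4963, 1, -0.0473],
 [-0.8433, -0.0473, 1]]


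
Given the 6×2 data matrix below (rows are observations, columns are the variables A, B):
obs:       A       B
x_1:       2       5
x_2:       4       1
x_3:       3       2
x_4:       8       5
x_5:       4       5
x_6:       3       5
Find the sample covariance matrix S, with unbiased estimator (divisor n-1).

Step 1 — column means:
  mean(A) = (2 + 4 + 3 + 8 + 4 + 3) / 6 = 24/6 = 4
  mean(B) = (5 + 1 + 2 + 5 + 5 + 5) / 6 = 23/6 = 3.8333

Step 2 — sample covariance S[i,j] = (1/(n-1)) · Σ_k (x_{k,i} - mean_i) · (x_{k,j} - mean_j), with n-1 = 5.
  S[A,A] = ((-2)·(-2) + (0)·(0) + (-1)·(-1) + (4)·(4) + (0)·(0) + (-1)·(-1)) / 5 = 22/5 = 4.4
  S[A,B] = ((-2)·(1.1667) + (0)·(-2.8333) + (-1)·(-1.8333) + (4)·(1.1667) + (0)·(1.1667) + (-1)·(1.1667)) / 5 = 3/5 = 0.6
  S[B,B] = ((1.1667)·(1.1667) + (-2.8333)·(-2.8333) + (-1.8333)·(-1.8333) + (1.1667)·(1.1667) + (1.1667)·(1.1667) + (1.1667)·(1.1667)) / 5 = 16.8333/5 = 3.3667

S is symmetric (S[j,i] = S[i,j]). Assembling:

S = [[4.4, 0.6],
 [0.6, 3.3667]]
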